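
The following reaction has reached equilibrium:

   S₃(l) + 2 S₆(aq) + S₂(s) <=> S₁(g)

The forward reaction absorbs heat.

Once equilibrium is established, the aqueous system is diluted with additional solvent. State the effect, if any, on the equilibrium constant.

The equilibrium constant depends only on temperature. This perturbation may move the position of equilibrium, but since T is unchanged, K itself is unchanged.

unchanged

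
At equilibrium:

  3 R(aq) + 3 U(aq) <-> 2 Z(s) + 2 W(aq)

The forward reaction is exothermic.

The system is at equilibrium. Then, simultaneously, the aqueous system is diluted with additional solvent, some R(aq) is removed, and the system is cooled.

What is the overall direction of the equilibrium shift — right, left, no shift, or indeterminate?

Dilution lowers every aqueous concentration by the same factor. Δn_aq = 2 − 6 = -4, so the system shifts toward the side with more dissolved moles — to the left.
Removing R (aq), a reactant, drives the reaction to the left.
The forward reaction is exothermic. Lowering T favours the exothermic direction — shift to the right.
The individual effects push in opposite directions; without quantitative information the net direction cannot be determined.

cannot be determined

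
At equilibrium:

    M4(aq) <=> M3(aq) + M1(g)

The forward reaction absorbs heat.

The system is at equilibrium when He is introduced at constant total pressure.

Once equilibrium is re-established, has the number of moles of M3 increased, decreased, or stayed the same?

increases

Adding inert gas at constant total pressure expands the volume and lowers every reacting partial pressure. With Δn_gas = 1 − 0 = +1, Q moves away from K toward the side with fewer gas moles, so the system shifts toward the side with more gas moles — to the right.
The net shift is to the right. M3 is a product, so its amount increases.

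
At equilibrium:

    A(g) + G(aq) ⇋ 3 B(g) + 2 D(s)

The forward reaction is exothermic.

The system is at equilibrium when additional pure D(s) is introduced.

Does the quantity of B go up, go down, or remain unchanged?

D is a pure solid; its activity is 1 regardless of amount, so Q is unaffected — no shift from this change.
No net shift occurs, so the amount of B is unchanged.

unchanged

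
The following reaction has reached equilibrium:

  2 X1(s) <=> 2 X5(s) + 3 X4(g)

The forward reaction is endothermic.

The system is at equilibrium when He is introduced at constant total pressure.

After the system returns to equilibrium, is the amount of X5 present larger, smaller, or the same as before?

Adding inert gas at constant total pressure expands the volume and lowers every reacting partial pressure. With Δn_gas = 3 − 0 = +3, Q moves away from K toward the side with fewer gas moles, so the system shifts toward the side with more gas moles — to the right.
The net shift is to the right. X5 is a product, so its amount increases.

increases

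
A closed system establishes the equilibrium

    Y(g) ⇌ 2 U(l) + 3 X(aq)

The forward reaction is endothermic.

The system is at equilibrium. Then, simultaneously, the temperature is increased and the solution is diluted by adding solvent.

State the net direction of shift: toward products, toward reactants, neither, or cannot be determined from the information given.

The forward reaction is endothermic. Raising T favours the endothermic direction — shift to the right.
Dilution lowers every aqueous concentration by the same factor. Δn_aq = 3 − 0 = +3, so the system shifts toward the side with more dissolved moles — to the right.
All effects act in the same direction — net shift to the right.

right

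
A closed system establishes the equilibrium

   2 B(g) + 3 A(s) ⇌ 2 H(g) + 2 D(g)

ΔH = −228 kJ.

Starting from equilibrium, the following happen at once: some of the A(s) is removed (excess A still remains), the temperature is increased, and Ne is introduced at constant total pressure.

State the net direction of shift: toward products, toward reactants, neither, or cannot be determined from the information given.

A is a pure solid; its activity is 1 regardless of amount, so Q is unaffected — no shift from this change.
The forward reaction is exothermic. Raising T favours the endothermic direction — shift to the left.
Adding inert gas at constant total pressure expands the volume and lowers every reacting partial pressure. With Δn_gas = 4 − 2 = +2, Q moves away from K toward the side with fewer gas moles, so the system shifts toward the side with more gas moles — to the right.
The individual effects push in opposite directions; without quantitative information the net direction cannot be determined.

cannot be determined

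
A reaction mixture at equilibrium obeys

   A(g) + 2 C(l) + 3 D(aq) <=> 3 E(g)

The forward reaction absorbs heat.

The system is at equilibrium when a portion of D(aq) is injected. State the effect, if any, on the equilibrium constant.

unchanged

The equilibrium constant depends only on temperature. This perturbation may move the position of equilibrium, but since T is unchanged, K itself is unchanged.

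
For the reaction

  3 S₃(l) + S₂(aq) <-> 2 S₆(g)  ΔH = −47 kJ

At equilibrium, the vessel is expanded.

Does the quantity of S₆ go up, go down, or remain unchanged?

Gas moles: reactants 0, products 2 (Δn_gas = +2). Expansion shifts the system toward the side with more moles of gas — to the right.
The net shift is to the right. S₆ is a product, so its amount increases.

increases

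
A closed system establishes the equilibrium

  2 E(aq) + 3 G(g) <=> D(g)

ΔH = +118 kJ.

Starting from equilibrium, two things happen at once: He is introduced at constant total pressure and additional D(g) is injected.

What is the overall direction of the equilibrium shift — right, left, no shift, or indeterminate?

Adding inert gas at constant total pressure expands the volume and lowers every reacting partial pressure. With Δn_gas = 1 − 3 = -2, Q moves away from K toward the side with fewer gas moles, so the system shifts toward the side with more gas moles — to the left.
Adding D (g), a product, drives the reaction to the left.
All effects act in the same direction — net shift to the left.

left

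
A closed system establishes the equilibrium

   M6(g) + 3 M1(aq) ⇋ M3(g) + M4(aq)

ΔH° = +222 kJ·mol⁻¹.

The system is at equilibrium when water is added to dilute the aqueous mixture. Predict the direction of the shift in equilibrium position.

Dilution lowers every aqueous concentration by the same factor. Δn_aq = 1 − 3 = -2, so the system shifts toward the side with more dissolved moles — to the left.

left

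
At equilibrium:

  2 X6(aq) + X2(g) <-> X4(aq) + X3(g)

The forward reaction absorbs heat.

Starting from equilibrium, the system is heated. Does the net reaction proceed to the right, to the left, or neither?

The forward reaction is endothermic. Raising T favours the endothermic direction — shift to the right.

right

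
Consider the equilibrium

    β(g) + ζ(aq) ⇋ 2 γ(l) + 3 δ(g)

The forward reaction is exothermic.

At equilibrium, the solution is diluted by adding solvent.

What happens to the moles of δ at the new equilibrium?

decreases

Dilution lowers every aqueous concentration by the same factor. Δn_aq = 0 − 1 = -1, so the system shifts toward the side with more dissolved moles — to the left.
The net shift is to the left. δ is a product, so its amount decreases.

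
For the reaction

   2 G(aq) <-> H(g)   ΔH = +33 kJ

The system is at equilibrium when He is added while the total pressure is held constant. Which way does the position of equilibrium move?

Adding inert gas at constant total pressure expands the volume and lowers every reacting partial pressure. With Δn_gas = 1 − 0 = +1, Q moves away from K toward the side with fewer gas moles, so the system shifts toward the side with more gas moles — to the right.

right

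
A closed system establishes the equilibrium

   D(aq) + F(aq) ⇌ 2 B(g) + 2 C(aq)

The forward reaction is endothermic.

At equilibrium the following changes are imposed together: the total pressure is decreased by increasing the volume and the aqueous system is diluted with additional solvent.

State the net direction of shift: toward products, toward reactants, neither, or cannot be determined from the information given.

right

Gas moles: reactants 0, products 2 (Δn_gas = +2). Expansion shifts the system toward the side with more moles of gas — to the right.
Dilution scales every aqueous concentration by the same factor. Δn_aq = 2 − 2 = 0, so Q is unchanged — no shift.
Only the nonzero effect(s) matter; the net shift is to the right.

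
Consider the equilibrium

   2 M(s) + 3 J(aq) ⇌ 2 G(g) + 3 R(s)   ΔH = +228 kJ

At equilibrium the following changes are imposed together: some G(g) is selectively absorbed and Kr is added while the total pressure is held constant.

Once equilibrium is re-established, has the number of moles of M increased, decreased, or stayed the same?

Removing G (g), a product, drives the reaction to the right.
Adding inert gas at constant total pressure expands the volume and lowers every reacting partial pressure. With Δn_gas = 2 − 0 = +2, Q moves away from K toward the side with fewer gas moles, so the system shifts toward the side with more gas moles — to the right.
The net shift is to the right. M is a reactant, so its amount decreases.

decreases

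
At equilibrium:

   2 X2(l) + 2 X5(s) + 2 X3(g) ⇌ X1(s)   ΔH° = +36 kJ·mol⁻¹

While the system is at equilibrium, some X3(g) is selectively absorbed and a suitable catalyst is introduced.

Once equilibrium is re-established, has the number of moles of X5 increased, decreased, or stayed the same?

increases

Removing X3 (g), a reactant, drives the reaction to the left.
A catalyst speeds both forward and reverse rates equally; it changes neither Q nor K — no shift from this change.
The net shift is to the left. X5 is a reactant, so its amount increases.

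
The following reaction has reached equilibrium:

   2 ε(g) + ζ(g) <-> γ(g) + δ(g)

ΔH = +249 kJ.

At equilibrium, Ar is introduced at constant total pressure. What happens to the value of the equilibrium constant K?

unchanged

The equilibrium constant depends only on temperature. This perturbation may move the position of equilibrium, but since T is unchanged, K itself is unchanged.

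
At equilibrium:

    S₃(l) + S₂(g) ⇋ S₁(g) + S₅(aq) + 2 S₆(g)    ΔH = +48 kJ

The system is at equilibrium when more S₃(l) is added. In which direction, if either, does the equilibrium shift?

S₃ is a pure liquid; its activity is 1 regardless of amount, so Q is unaffected — no shift from this change.

no shift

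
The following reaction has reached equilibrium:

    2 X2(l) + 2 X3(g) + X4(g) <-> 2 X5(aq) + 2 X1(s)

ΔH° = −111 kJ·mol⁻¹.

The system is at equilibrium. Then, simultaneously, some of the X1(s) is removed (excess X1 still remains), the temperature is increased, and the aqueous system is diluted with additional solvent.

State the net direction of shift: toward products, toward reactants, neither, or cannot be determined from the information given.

cannot be determined

X1 is a pure solid; its activity is 1 regardless of amount, so Q is unaffected — no shift from this change.
The forward reaction is exothermic. Raising T favours the endothermic direction — shift to the left.
Dilution lowers every aqueous concentration by the same factor. Δn_aq = 2 − 0 = +2, so the system shifts toward the side with more dissolved moles — to the right.
The individual effects push in opposite directions; without quantitative information the net direction cannot be determined.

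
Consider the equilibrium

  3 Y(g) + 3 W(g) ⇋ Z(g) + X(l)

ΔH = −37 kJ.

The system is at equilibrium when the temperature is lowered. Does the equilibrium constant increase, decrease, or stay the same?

K depends on temperature via the van 't Hoff relation. The forward reaction is exothermic, so lowering T increases K.

increases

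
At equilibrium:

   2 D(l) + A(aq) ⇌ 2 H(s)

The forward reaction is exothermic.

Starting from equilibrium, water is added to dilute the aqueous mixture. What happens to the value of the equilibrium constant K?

unchanged

The equilibrium constant depends only on temperature. This perturbation may move the position of equilibrium, but since T is unchanged, K itself is unchanged.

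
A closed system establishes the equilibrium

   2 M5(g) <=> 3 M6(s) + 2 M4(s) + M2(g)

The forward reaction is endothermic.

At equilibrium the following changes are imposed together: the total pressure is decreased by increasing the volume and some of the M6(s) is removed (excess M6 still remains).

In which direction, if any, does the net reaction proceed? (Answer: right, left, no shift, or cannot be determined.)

Gas moles: reactants 2, products 1 (Δn_gas = -1). Expansion shifts the system toward the side with more moles of gas — to the left.
M6 is a pure solid; its activity is 1 regardless of amount, so Q is unaffected — no shift from this change.
Only the nonzero effect(s) matter; the net shift is to the left.

left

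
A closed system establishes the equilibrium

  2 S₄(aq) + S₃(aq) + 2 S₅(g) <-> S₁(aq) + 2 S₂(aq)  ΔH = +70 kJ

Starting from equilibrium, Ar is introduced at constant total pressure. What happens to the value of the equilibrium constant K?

unchanged

The equilibrium constant depends only on temperature. This perturbation may move the position of equilibrium, but since T is unchanged, K itself is unchanged.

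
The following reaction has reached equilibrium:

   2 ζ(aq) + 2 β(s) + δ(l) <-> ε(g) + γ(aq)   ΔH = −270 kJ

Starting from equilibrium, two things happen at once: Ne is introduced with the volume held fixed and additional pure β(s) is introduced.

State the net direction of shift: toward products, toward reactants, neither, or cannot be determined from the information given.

no shift

At constant volume, adding an inert gas leaves every reacting species' partial pressure unchanged, so Q is unchanged — no shift from this change.
β is a pure solid; its activity is 1 regardless of amount, so Q is unaffected — no shift from this change.
None of the changes alters Q relative to K, so there is no net shift.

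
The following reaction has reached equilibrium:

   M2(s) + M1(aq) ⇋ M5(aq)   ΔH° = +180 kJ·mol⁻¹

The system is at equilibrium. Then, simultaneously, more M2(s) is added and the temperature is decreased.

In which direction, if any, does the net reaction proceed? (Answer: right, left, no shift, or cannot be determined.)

left

M2 is a pure solid; its activity is 1 regardless of amount, so Q is unaffected — no shift from this change.
The forward reaction is endothermic. Lowering T favours the exothermic direction — shift to the left.
Only the nonzero effect(s) matter; the net shift is to the left.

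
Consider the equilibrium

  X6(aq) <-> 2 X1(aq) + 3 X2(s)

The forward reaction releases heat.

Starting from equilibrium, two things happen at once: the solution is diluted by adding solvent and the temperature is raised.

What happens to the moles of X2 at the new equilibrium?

Dilution lowers every aqueous concentration by the same factor. Δn_aq = 2 − 1 = +1, so the system shifts toward the side with more dissolved moles — to the right.
The forward reaction is exothermic. Raising T favours the endothermic direction — shift to the left.
The two effects oppose each other, so the net shift — and hence the change in X2 — cannot be determined from the given information.

cannot be determined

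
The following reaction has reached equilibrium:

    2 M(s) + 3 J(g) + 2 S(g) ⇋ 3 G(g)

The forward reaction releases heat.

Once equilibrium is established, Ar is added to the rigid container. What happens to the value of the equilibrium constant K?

The equilibrium constant depends only on temperature. This perturbation changes neither the position of equilibrium nor K.

unchanged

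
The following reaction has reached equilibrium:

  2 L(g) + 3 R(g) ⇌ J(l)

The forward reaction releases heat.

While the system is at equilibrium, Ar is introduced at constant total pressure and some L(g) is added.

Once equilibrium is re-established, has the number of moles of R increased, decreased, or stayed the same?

cannot be determined

Adding inert gas at constant total pressure expands the volume and lowers every reacting partial pressure. With Δn_gas = 0 − 5 = -5, Q moves away from K toward the side with fewer gas moles, so the system shifts toward the side with more gas moles — to the left.
Adding L (g), a reactant, drives the reaction to the right.
The two effects oppose each other, so the net shift — and hence the change in R — cannot be determined from the given information.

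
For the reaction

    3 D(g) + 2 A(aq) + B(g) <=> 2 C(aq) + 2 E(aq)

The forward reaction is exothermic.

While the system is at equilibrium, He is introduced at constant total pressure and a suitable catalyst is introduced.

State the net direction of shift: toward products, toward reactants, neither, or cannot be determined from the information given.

left

Adding inert gas at constant total pressure expands the volume and lowers every reacting partial pressure. With Δn_gas = 0 − 4 = -4, Q moves away from K toward the side with fewer gas moles, so the system shifts toward the side with more gas moles — to the left.
A catalyst speeds both forward and reverse rates equally; it changes neither Q nor K — no shift from this change.
Only the nonzero effect(s) matter; the net shift is to the left.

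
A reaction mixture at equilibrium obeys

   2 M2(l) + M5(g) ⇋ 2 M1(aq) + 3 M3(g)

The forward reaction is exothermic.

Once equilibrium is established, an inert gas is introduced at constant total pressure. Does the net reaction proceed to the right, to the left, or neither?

Adding inert gas at constant total pressure expands the volume and lowers every reacting partial pressure. With Δn_gas = 3 − 1 = +2, Q moves away from K toward the side with fewer gas moles, so the system shifts toward the side with more gas moles — to the right.

right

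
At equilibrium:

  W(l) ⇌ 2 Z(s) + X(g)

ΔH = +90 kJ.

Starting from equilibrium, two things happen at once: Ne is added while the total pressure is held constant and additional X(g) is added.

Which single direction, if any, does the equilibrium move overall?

Adding inert gas at constant total pressure expands the volume and lowers every reacting partial pressure. With Δn_gas = 1 − 0 = +1, Q moves away from K toward the side with fewer gas moles, so the system shifts toward the side with more gas moles — to the right.
Adding X (g), a product, drives the reaction to the left.
The individual effects push in opposite directions; without quantitative information the net direction cannot be determined.

cannot be determined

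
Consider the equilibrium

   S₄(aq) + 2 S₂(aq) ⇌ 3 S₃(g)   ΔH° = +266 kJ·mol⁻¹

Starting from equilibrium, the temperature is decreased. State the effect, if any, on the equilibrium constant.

decreases

K depends on temperature via the van 't Hoff relation. The forward reaction is endothermic, so lowering T decreases K.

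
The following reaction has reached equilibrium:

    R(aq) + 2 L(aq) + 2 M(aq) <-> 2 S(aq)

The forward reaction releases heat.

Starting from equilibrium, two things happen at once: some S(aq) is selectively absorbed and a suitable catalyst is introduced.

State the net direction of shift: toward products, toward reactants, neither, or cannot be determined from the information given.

Removing S (aq), a product, drives the reaction to the right.
A catalyst speeds both forward and reverse rates equally; it changes neither Q nor K — no shift from this change.
Only the nonzero effect(s) matter; the net shift is to the right.

right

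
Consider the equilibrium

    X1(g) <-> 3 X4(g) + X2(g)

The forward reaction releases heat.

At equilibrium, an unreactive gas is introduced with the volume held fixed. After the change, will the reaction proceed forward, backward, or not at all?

no shift

At constant volume, adding an inert gas leaves every reacting species' partial pressure unchanged, so Q is unchanged — no shift from this change.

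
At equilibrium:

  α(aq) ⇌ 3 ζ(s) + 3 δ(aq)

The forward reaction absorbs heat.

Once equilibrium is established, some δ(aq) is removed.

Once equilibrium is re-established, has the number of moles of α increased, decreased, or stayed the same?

decreases

Removing δ (aq), a product, drives the reaction to the right.
The net shift is to the right. α is a reactant, so its amount decreases.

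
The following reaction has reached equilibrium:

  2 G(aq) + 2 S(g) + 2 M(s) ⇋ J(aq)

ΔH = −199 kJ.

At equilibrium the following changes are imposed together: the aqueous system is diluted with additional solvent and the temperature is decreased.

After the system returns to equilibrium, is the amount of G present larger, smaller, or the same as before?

Dilution lowers every aqueous concentration by the same factor. Δn_aq = 1 − 2 = -1, so the system shifts toward the side with more dissolved moles — to the left.
The forward reaction is exothermic. Lowering T favours the exothermic direction — shift to the right.
The two effects oppose each other, so the net shift — and hence the change in G — cannot be determined from the given information.

cannot be determined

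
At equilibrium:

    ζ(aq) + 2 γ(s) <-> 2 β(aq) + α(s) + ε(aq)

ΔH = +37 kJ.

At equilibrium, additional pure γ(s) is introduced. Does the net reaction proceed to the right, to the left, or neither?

no shift

γ is a pure solid; its activity is 1 regardless of amount, so Q is unaffected — no shift from this change.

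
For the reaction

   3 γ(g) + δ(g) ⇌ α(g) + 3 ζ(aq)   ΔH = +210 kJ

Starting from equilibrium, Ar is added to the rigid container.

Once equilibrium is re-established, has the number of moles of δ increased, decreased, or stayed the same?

At constant volume, adding an inert gas leaves every reacting species' partial pressure unchanged, so Q is unchanged — no shift from this change.
No net shift occurs, so the amount of δ is unchanged.

unchanged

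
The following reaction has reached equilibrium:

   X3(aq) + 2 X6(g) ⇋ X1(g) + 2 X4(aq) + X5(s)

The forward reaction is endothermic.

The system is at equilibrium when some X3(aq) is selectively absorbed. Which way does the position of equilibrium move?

left

Removing X3 (aq), a reactant, drives the reaction to the left.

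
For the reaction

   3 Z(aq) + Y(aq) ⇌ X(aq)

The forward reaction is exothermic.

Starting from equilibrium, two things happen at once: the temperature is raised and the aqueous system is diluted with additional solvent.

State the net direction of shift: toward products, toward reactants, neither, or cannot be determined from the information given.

The forward reaction is exothermic. Raising T favours the endothermic direction — shift to the left.
Dilution lowers every aqueous concentration by the same factor. Δn_aq = 1 − 4 = -3, so the system shifts toward the side with more dissolved moles — to the left.
All effects act in the same direction — net shift to the left.

left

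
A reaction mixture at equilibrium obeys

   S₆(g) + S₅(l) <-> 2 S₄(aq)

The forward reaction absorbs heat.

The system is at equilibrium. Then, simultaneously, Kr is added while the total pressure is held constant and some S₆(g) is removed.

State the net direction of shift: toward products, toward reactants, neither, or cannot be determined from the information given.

left

Adding inert gas at constant total pressure expands the volume and lowers every reacting partial pressure. With Δn_gas = 0 − 1 = -1, Q moves away from K toward the side with fewer gas moles, so the system shifts toward the side with more gas moles — to the left.
Removing S₆ (g), a reactant, drives the reaction to the left.
All effects act in the same direction — net shift to the left.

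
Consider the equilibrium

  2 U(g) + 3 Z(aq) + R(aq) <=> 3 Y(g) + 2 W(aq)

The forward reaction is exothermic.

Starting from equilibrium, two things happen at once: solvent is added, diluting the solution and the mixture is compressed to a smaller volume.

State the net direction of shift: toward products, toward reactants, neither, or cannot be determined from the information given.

left

Dilution lowers every aqueous concentration by the same factor. Δn_aq = 2 − 4 = -2, so the system shifts toward the side with more dissolved moles — to the left.
Gas moles: reactants 2, products 3 (Δn_gas = +1). Compression shifts the system toward the side with fewer moles of gas — to the left.
All effects act in the same direction — net shift to the left.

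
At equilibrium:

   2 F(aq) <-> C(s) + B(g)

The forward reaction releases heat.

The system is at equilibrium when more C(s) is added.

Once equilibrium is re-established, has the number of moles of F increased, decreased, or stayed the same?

unchanged

C is a pure solid; its activity is 1 regardless of amount, so Q is unaffected — no shift from this change.
No net shift occurs, so the amount of F is unchanged.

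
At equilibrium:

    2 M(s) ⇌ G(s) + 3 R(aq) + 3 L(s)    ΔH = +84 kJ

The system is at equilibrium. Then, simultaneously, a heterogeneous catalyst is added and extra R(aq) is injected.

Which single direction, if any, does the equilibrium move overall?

A catalyst speeds both forward and reverse rates equally; it changes neither Q nor K — no shift from this change.
Adding R (aq), a product, drives the reaction to the left.
Only the nonzero effect(s) matter; the net shift is to the left.

left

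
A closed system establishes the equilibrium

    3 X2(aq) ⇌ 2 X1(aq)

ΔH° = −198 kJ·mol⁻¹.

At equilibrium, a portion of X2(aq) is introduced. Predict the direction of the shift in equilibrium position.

right

Adding X2 (aq), a reactant, drives the reaction to the right.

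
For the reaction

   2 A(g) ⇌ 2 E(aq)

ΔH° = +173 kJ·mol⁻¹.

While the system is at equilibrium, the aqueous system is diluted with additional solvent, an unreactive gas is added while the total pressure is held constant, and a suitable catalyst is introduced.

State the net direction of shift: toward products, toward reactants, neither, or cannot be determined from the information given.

Dilution lowers every aqueous concentration by the same factor. Δn_aq = 2 − 0 = +2, so the system shifts toward the side with more dissolved moles — to the right.
Adding inert gas at constant total pressure expands the volume and lowers every reacting partial pressure. With Δn_gas = 0 − 2 = -2, Q moves away from K toward the side with fewer gas moles, so the system shifts toward the side with more gas moles — to the left.
A catalyst speeds both forward and reverse rates equally; it changes neither Q nor K — no shift from this change.
The individual effects push in opposite directions; without quantitative information the net direction cannot be determined.

cannot be determined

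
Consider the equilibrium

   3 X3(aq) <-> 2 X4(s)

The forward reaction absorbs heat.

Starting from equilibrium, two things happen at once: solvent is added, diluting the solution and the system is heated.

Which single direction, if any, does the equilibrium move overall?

cannot be determined

Dilution lowers every aqueous concentration by the same factor. Δn_aq = 0 − 3 = -3, so the system shifts toward the side with more dissolved moles — to the left.
The forward reaction is endothermic. Raising T favours the endothermic direction — shift to the right.
The individual effects push in opposite directions; without quantitative information the net direction cannot be determined.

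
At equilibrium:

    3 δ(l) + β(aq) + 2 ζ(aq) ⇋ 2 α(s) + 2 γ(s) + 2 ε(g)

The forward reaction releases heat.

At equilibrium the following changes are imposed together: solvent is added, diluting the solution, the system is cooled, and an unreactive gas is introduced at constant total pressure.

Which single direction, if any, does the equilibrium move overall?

Dilution lowers every aqueous concentration by the same factor. Δn_aq = 0 − 3 = -3, so the system shifts toward the side with more dissolved moles — to the left.
The forward reaction is exothermic. Lowering T favours the exothermic direction — shift to the right.
Adding inert gas at constant total pressure expands the volume and lowers every reacting partial pressure. With Δn_gas = 2 − 0 = +2, Q moves away from K toward the side with fewer gas moles, so the system shifts toward the side with more gas moles — to the right.
The individual effects push in opposite directions; without quantitative information the net direction cannot be determined.

cannot be determined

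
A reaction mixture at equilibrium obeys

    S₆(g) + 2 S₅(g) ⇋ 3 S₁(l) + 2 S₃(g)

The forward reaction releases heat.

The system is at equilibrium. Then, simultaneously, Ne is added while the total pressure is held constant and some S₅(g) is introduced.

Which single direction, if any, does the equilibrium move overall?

Adding inert gas at constant total pressure expands the volume and lowers every reacting partial pressure. With Δn_gas = 2 − 3 = -1, Q moves away from K toward the side with fewer gas moles, so the system shifts toward the side with more gas moles — to the left.
Adding S₅ (g), a reactant, drives the reaction to the right.
The individual effects push in opposite directions; without quantitative information the net direction cannot be determined.

cannot be determined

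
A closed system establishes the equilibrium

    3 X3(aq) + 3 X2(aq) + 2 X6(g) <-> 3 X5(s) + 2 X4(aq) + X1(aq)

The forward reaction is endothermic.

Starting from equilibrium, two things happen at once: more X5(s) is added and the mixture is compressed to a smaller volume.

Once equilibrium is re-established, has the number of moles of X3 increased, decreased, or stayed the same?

decreases

X5 is a pure solid; its activity is 1 regardless of amount, so Q is unaffected — no shift from this change.
Gas moles: reactants 2, products 0 (Δn_gas = -2). Compression shifts the system toward the side with fewer moles of gas — to the right.
The net shift is to the right. X3 is a reactant, so its amount decreases.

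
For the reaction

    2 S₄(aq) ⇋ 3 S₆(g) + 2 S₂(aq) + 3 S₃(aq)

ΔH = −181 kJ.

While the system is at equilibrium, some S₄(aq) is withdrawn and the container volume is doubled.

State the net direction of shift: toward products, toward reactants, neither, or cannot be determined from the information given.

Removing S₄ (aq), a reactant, drives the reaction to the left.
Gas moles: reactants 0, products 3 (Δn_gas = +3). Expansion shifts the system toward the side with more moles of gas — to the right.
The individual effects push in opposite directions; without quantitative information the net direction cannot be determined.

cannot be determined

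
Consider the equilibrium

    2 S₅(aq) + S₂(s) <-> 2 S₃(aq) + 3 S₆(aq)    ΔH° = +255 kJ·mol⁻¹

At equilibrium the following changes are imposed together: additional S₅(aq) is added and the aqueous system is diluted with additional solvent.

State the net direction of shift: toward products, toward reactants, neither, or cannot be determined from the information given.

Adding S₅ (aq), a reactant, drives the reaction to the right.
Dilution lowers every aqueous concentration by the same factor. Δn_aq = 5 − 2 = +3, so the system shifts toward the side with more dissolved moles — to the right.
All effects act in the same direction — net shift to the right.

right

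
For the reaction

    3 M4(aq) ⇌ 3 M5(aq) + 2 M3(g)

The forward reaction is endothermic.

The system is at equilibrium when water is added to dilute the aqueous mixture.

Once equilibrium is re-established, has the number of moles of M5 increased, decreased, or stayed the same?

Dilution scales every aqueous concentration by the same factor. Δn_aq = 3 − 3 = 0, so Q is unchanged — no shift.
No net shift occurs, so the amount of M5 is unchanged.

unchanged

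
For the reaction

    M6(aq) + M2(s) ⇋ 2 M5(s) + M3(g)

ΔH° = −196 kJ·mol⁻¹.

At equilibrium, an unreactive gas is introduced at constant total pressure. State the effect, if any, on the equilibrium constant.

unchanged

The equilibrium constant depends only on temperature. This perturbation may move the position of equilibrium, but since T is unchanged, K itself is unchanged.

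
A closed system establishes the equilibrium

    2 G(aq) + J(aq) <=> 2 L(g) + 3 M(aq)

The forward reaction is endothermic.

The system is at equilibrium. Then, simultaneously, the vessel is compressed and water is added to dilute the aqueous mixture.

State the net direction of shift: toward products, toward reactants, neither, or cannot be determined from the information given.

Gas moles: reactants 0, products 2 (Δn_gas = +2). Compression shifts the system toward the side with fewer moles of gas — to the left.
Dilution scales every aqueous concentration by the same factor. Δn_aq = 3 − 3 = 0, so Q is unchanged — no shift.
Only the nonzero effect(s) matter; the net shift is to the left.

left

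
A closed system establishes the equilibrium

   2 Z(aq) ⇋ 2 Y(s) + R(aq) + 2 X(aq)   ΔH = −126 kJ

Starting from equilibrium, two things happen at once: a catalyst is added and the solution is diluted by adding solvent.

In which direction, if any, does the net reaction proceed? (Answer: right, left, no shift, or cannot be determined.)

right

A catalyst speeds both forward and reverse rates equally; it changes neither Q nor K — no shift from this change.
Dilution lowers every aqueous concentration by the same factor. Δn_aq = 3 − 2 = +1, so the system shifts toward the side with more dissolved moles — to the right.
Only the nonzero effect(s) matter; the net shift is to the right.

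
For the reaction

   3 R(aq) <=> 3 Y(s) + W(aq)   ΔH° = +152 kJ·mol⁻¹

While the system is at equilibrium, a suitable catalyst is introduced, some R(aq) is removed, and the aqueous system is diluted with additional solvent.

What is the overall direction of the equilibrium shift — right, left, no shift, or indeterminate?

left

A catalyst speeds both forward and reverse rates equally; it changes neither Q nor K — no shift from this change.
Removing R (aq), a reactant, drives the reaction to the left.
Dilution lowers every aqueous concentration by the same factor. Δn_aq = 1 − 3 = -2, so the system shifts toward the side with more dissolved moles — to the left.
Only the nonzero effect(s) matter; the net shift is to the left.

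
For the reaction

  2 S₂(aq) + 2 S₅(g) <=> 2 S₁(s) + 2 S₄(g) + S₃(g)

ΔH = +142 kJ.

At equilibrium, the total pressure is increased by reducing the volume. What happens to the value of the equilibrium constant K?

The equilibrium constant depends only on temperature. This perturbation may move the position of equilibrium, but since T is unchanged, K itself is unchanged.

unchanged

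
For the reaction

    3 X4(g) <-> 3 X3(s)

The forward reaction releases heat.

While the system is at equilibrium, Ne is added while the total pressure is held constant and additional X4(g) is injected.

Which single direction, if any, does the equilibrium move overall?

cannot be determined

Adding inert gas at constant total pressure expands the volume and lowers every reacting partial pressure. With Δn_gas = 0 − 3 = -3, Q moves away from K toward the side with fewer gas moles, so the system shifts toward the side with more gas moles — to the left.
Adding X4 (g), a reactant, drives the reaction to the right.
The individual effects push in opposite directions; without quantitative information the net direction cannot be determined.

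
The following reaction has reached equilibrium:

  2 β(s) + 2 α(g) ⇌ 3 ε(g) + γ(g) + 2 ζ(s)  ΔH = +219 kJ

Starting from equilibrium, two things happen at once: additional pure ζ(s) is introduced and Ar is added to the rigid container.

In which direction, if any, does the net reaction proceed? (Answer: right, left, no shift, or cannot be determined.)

no shift

ζ is a pure solid; its activity is 1 regardless of amount, so Q is unaffected — no shift from this change.
At constant volume, adding an inert gas leaves every reacting species' partial pressure unchanged, so Q is unchanged — no shift from this change.
None of the changes alters Q relative to K, so there is no net shift.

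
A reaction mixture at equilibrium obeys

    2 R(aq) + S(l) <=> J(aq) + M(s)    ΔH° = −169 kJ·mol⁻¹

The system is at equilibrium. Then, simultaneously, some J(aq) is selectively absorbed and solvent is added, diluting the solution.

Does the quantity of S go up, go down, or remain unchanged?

Removing J (aq), a product, drives the reaction to the right.
Dilution lowers every aqueous concentration by the same factor. Δn_aq = 1 − 2 = -1, so the system shifts toward the side with more dissolved moles — to the left.
The two effects oppose each other, so the net shift — and hence the change in S — cannot be determined from the given information.

cannot be determined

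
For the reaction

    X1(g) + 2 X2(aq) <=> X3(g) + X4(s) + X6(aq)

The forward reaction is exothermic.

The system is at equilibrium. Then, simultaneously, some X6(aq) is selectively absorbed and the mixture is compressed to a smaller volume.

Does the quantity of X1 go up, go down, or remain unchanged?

decreases

Removing X6 (aq), a product, drives the reaction to the right.
Gas moles: reactants 1, products 1. Δn_gas = 0, so a volume change leaves Q equal to K — no shift from this change.
The net shift is to the right. X1 is a reactant, so its amount decreases.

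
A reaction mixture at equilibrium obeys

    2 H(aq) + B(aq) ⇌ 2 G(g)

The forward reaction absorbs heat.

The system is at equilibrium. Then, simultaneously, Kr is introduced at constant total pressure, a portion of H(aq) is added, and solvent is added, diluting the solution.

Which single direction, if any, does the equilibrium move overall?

cannot be determined

Adding inert gas at constant total pressure expands the volume and lowers every reacting partial pressure. With Δn_gas = 2 − 0 = +2, Q moves away from K toward the side with fewer gas moles, so the system shifts toward the side with more gas moles — to the right.
Adding H (aq), a reactant, drives the reaction to the right.
Dilution lowers every aqueous concentration by the same factor. Δn_aq = 0 − 3 = -3, so the system shifts toward the side with more dissolved moles — to the left.
The individual effects push in opposite directions; without quantitative information the net direction cannot be determined.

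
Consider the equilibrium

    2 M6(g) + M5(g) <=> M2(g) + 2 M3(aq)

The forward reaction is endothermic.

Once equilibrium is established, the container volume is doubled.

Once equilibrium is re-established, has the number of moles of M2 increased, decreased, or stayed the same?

Gas moles: reactants 3, products 1 (Δn_gas = -2). Expansion shifts the system toward the side with more moles of gas — to the left.
The net shift is to the left. M2 is a product, so its amount decreases.

decreases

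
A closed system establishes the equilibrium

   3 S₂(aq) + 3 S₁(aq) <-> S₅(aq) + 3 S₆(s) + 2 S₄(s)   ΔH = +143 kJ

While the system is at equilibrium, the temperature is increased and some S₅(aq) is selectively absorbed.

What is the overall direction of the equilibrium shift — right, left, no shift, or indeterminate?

The forward reaction is endothermic. Raising T favours the endothermic direction — shift to the right.
Removing S₅ (aq), a product, drives the reaction to the right.
All effects act in the same direction — net shift to the right.

right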